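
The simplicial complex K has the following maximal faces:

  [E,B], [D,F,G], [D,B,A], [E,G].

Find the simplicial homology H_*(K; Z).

Order the vertices as A < B < D < E < F < G. Listing each simplex with vertices in this order, K has dimension 2 with simplices:

  0-simplices (6): A, B, D, E, F, G
  1-simplices (8): AB, AD, BD, BE, DF, DG, EG, FG
  2-simplices (2): ABD, DFG

so the chain groups are C_0 ≅ Z^6, C_1 ≅ Z^8, C_2 ≅ Z^2.

Boundary ∂_1: C_1 → C_0 is given by ∂[p,q] = [q] − [p].
The 6×8 boundary matrix has rank 5 and Smith normal form diag(1,1,1,1,1).

The boundary map ∂_2: C_2 → C_1 maps a triangle to the signed sum of its edges. For instance
  ∂ABD = BD − AD + AB,
  ∂DFG = FG − DG + DF.
The 8×2 boundary matrix has rank 2 and Smith normal form diag(1,1).

Reading off H_k = ker ∂_k / im ∂_{k+1}:

  H_0: rank C_0 − rank ∂_1 = 6 − 5 = 1, and the invariant factors of ∂_1 are all 1, so H_0 = Z.
  H_1: rank ker ∂_1 − rank ∂_2 = (8 − 5) − 2 = 1, and the invariant factors of ∂_2 are all 1, so H_1 = Z.
  H_2: rank ker ∂_2 − rank ∂_3 = (2 − 2) − 0 = 0, and there is no ∂_3, so H_2 = 0.

As a check, the Euler characteristic is 6 − 8 + 2 = 0, which agrees with 1 − 1 + 0 = 0.

H_0 ≅ Z,  H_1 ≅ Z,  H_2 = 0.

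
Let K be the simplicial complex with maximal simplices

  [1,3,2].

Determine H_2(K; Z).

K has 3 vertices, 3 edges, 1 triangle.
rank ∂_2 = 1, rank ∂_3 = 0 ⇒ b_2 = 1 − 1 − 0 = 0. So H_2 ≅ 0.

H_2 = 0.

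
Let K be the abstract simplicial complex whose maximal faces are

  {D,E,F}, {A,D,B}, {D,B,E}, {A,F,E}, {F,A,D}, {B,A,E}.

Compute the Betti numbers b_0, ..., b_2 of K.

b_0 = 1, b_1 = 0, b_2 = 1.

We work with the vertex ordering A < B < D < E < F. The simplices of K, each written with vertices in increasing order, are:

  0-simplices (5): A, B, D, E, F
  1-simplices (9): AB, AD, AE, AF, BD, BE, DE, DF, EF
  2-simplices (6): ABD, ABE, ADF, AEF, BDE, DEF

so the chain groups are C_0 ≅ Z^5, C_1 ≅ Z^9, C_2 ≅ Z^6.

Boundary ∂_1: C_1 → C_0 is given by ∂[p,q] = [q] − [p].
This gives a 5×9 integer matrix of rank 4; reducing to Smith normal form yields diagonal entries (1,1,1,1).

∂_2: C_2 → C_1 acts by ∂[p,q,r] = [q,r] − [p,r] + [p,q]. For instance
  ∂AEF = EF − AF + AE,
  ∂ABE = BE − AE + AB.
As a 9×6 matrix over Z this has rank 5, with invariant factors (1,1,1,1,1).

Computing H_k = (kernel of ∂_k) / (image of ∂_{k+1}):

  H_0: rank C_0 − rank ∂_1 = 5 − 4 = 1, and the invariant factors of ∂_1 are all 1, so H_0 ≅ Z.
  H_1: rank ker ∂_1 − rank ∂_2 = (9 − 4) − 5 = 0, and the invariant factors of ∂_2 are all 1, so H_1 ≅ 0.
  H_2: rank ker ∂_2 − rank ∂_3 = (6 − 5) − 0 = 1, and there is no ∂_3, so H_2 ≅ Z.

Hence the Betti numbers are b_0 = 1, b_1 = 0, b_2 = 1.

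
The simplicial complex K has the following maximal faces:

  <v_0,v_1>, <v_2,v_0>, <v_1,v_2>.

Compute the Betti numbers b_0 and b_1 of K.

b_0 = 1, b_1 = 1.

Order the vertices as v_0 < v_1 < v_2. Listing each simplex with vertices in this order, K has dimension 1 with simplices:

  0-simplices (3): [v_0], [v_1], [v_2]
  1-simplices (3): [v_0,v_1], [v_0,v_2], [v_1,v_2]

giving chain groups C_0 ≅ Z^3, C_1 ≅ Z^3.

The boundary map ∂_1: C_1 → C_0 maps an edge to its endpoints' difference, ∂[p,q] = q − p. For instance
  ∂[v_0,v_1] = [v_1] − [v_0].
The 3×3 boundary matrix has rank 2 and Smith normal form diag(1,1).

Now H_k = ker ∂_k / im ∂_{k+1}, so:

  H_0: rank C_0 − rank ∂_1 = 3 − 2 = 1, and the invariant factors of ∂_1 are all 1, so H_0 = Z.
  H_1: rank ker ∂_1 − rank ∂_2 = (3 − 2) − 0 = 1, and there is no ∂_2, so H_1 = Z.

(K is a triangulation of the circle S^1.)

Hence the Betti numbers are b_0 = 1, b_1 = 1.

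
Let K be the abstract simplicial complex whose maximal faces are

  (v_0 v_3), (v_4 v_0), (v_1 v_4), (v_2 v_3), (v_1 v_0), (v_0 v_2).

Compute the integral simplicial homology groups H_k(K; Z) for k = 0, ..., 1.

Order the vertices as v_0 < v_1 < v_2 < v_3 < v_4. Listing each simplex with vertices in this order, K has dimension 1 with simplices:

  0-simplices (5): [v_0], [v_1], [v_2], [v_3], [v_4]
  1-simplices (6): [v_0,v_1], [v_0,v_2], [v_0,v_3], [v_0,v_4], [v_1,v_4], [v_2,v_3]

giving chain groups C_0 ≅ Z^5, C_1 ≅ Z^6.

The boundary map ∂_1: C_1 → C_0 is given by ∂[p,q] = [q] − [p].
The 5×6 boundary matrix has rank 4 and Smith normal form diag(1,1,1,1).

Now H_k = ker ∂_k / im ∂_{k+1}, so:

  H_0: rank C_0 − rank ∂_1 = 5 − 4 = 1, and the invariant factors of ∂_1 are all 1, so H_0 ≅ Z.
  H_1: rank ker ∂_1 − rank ∂_2 = (6 − 4) − 0 = 2, and there is no ∂_2, so H_1 ≅ Z^2.

As a check, the Euler characteristic is 5 − 6 = -1, which agrees with 1 − 2 = -1.

H_0 = Z,  H_1 = Z^2.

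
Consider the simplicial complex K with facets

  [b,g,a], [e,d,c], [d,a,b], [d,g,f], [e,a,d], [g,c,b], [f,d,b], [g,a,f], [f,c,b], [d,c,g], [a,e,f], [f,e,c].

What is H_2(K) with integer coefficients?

Order the vertices as a < b < c < d < e < f < g. Listing each simplex with vertices in this order, K has dimension 2 with simplices:

  0-simplices (7): a, b, c, d, e, f, g
  1-simplices (18): ab, ad, ae, af, ag, bc, bd, bf, bg, cd, ce, cf, cg, de, df, dg, ef, fg
  2-simplices (12): abd, abg, ade, aef, afg, bcf, bcg, bdf, cde, cdg, cef, dfg

giving chain groups C_0 ≅ Z^7, C_1 ≅ Z^18, C_2 ≅ Z^12.

Boundary ∂_1: C_1 → C_0 is given by ∂[p,q] = [q] − [p]. For instance
  ∂bg = g − b.
The resulting 7×18 matrix has rank 6, and its Smith normal form has invariant factors (1,1,1,1,1,1).

The boundary map ∂_2: C_2 → C_1 acts by ∂[p,q,r] = [q,r] − [p,r] + [p,q]. For instance
  ∂cdg = dg − cg + cd,
  ∂aef = ef − af + ae.
This gives a 18×12 integer matrix of rank 12; reducing to Smith normal form yields diagonal entries (1,1,1,1,1,1,1,1,1,1,1,2).

Computing H_k = (kernel of ∂_k) / (image of ∂_{k+1}):

  H_2: rank ker ∂_2 − rank ∂_3 = (12 − 12) − 0 = 0, and there is no ∂_3, so H_2 ≅ 0.

H_2 ≅ 0.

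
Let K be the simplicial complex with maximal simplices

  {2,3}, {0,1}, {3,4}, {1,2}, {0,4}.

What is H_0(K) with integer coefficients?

Order the vertices as 0 < 1 < 2 < 3 < 4. Listing each simplex with vertices in this order, K has dimension 1 with simplices:

  0-simplices (5): [0], [1], [2], [3], [4]
  1-simplices (5): [0,1], [0,4], [1,2], [2,3], [3,4]

so the chain groups are C_0 ≅ Z^5, C_1 ≅ Z^5.

Boundary ∂_1: C_1 → C_0 sends each edge [p,q] (with p < q) to q − p. For instance
  ∂[2,3] = [3] − [2].
This gives a 5×5 integer matrix of rank 4; reducing to Smith normal form yields diagonal entries (1,1,1,1).

Computing H_k = (kernel of ∂_k) / (image of ∂_{k+1}):

  H_0: rank C_0 − rank ∂_1 = 5 − 4 = 1, and the invariant factors of ∂_1 are all 1, so H_0 ≅ Z.

H_0 ≅ Z.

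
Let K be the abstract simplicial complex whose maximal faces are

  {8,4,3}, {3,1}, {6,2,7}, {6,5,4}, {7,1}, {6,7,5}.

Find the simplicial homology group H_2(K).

We work with the vertex ordering 1 < 2 < 3 < 4 < 5 < 6 < 7 < 8. The simplices of K, each written with vertices in increasing order, are:

  0-simplices (8): [1], [2], [3], [4], [5], [6], [7], [8]
  1-simplices (12): [1,3], [1,7], [2,6], [2,7], [3,4], [3,8], [4,5], [4,6], [4,8], [5,6], [5,7], [6,7]
  2-simplices (4): [2,6,7], [3,4,8], [4,5,6], [5,6,7]

so the chain groups are C_0 ≅ Z^8, C_1 ≅ Z^12, C_2 ≅ Z^4.

The boundary map ∂_1: C_1 → C_0 sends each edge [p,q] (with p < q) to q − p. For instance
  ∂[1,3] = [3] − [1].
This gives a 8×12 integer matrix of rank 7; reducing to Smith normal form yields diagonal entries (1,1,1,1,1,1,1).

The boundary map ∂_2: C_2 → C_1 maps a triangle to the signed sum of its edges. For instance
  ∂[2,6,7] = [6,7] − [2,7] + [2,6],
  ∂[5,6,7] = [6,7] − [5,7] + [5,6].
The resulting 12×4 matrix has rank 4, and its Smith normal form has invariant factors (1,1,1,1).

Reading off H_k = ker ∂_k / im ∂_{k+1}:

  H_2: rank ker ∂_2 − rank ∂_3 = (4 − 4) − 0 = 0, and there is no ∂_3, so H_2 ≅ 0.

H_2 ≅ 0.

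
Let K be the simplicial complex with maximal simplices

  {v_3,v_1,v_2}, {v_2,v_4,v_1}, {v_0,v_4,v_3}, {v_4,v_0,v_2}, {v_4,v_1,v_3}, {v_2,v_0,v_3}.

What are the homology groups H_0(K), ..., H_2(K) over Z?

Take the total order v_0 < v_1 < v_2 < v_3 < v_4 on the vertex set. Then K (dimension 2) consists of the simplices:

  0-simplices (5): [v_0], [v_1], [v_2], [v_3], [v_4]
  1-simplices (9): [v_0,v_2], [v_0,v_3], [v_0,v_4], [v_1,v_2], [v_1,v_3], [v_1,v_4], [v_2,v_3], [v_2,v_4], [v_3,v_4]
  2-simplices (6): [v_0,v_2,v_3], [v_0,v_2,v_4], [v_0,v_3,v_4], [v_1,v_2,v_3], [v_1,v_2,v_4], [v_1,v_3,v_4]

so the chain groups are C_0 ≅ Z^5, C_1 ≅ Z^9, C_2 ≅ Z^6.

Boundary ∂_1: C_1 → C_0 is given by ∂[p,q] = [q] − [p]. For instance
  ∂[v_0,v_2] = [v_2] − [v_0].
The 5×9 boundary matrix has rank 4 and Smith normal form diag(1,1,1,1).

Boundary ∂_2: C_2 → C_1 sends each 2-simplex [p,q,r] to [q,r] − [p,r] + [p,q]. For instance
  ∂[v_1,v_2,v_3] = [v_2,v_3] − [v_1,v_3] + [v_1,v_2],
  ∂[v_0,v_3,v_4] = [v_3,v_4] − [v_0,v_4] + [v_0,v_3].
The resulting 9×6 matrix has rank 5, and its Smith normal form has invariant factors (1,1,1,1,1).

Reading off H_k = ker ∂_k / im ∂_{k+1}:

  H_0: rank C_0 − rank ∂_1 = 5 − 4 = 1, and the invariant factors of ∂_1 are all 1, so H_0 = Z.
  H_1: rank ker ∂_1 − rank ∂_2 = (9 − 4) − 5 = 0, and the invariant factors of ∂_2 are all 1, so H_1 = 0.
  H_2: rank ker ∂_2 − rank ∂_3 = (6 − 5) − 0 = 1, and there is no ∂_3, so H_2 = Z.

(K is a triangulation of the 2-sphere S^2.)

H_0 = Z,  H_1 = 0,  H_2 = Z.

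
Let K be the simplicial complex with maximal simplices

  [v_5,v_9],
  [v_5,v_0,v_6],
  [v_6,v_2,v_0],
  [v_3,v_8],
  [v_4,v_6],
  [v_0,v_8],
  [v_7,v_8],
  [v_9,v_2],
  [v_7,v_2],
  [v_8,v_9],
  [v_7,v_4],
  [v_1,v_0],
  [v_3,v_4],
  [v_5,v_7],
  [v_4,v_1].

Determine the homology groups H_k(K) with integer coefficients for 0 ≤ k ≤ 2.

H_0 = Z,  H_1 = Z^7,  H_2 = 0.

Fix the vertex order v_0 < v_1 < v_2 < v_3 < v_4 < v_5 < v_6 < v_7 < v_8 < v_9 and write every simplex with vertices in increasing order. Then dim K = 2 and the simplices of K are:

  0-simplices (10): [v_0], [v_1], [v_2], [v_3], [v_4], [v_5], [v_6], [v_7], [v_8], [v_9]
  1-simplices (18): (18 of them)
  2-simplices (2): [v_0,v_2,v_6], [v_0,v_5,v_6]

so the chain groups are C_0 ≅ Z^10, C_1 ≅ Z^18, C_2 ≅ Z^2.

Boundary ∂_1: C_1 → C_0 sends each edge [p,q] (with p < q) to q − p. For instance
  ∂[v_8,v_9] = [v_9] − [v_8].
This gives a 10×18 integer matrix of rank 9; reducing to Smith normal form yields diagonal entries (1,1,1,1,1,1,1,1,1).

The boundary map ∂_2: C_2 → C_1 sends each 2-simplex [p,q,r] to [q,r] − [p,r] + [p,q]. For instance
  ∂[v_0,v_5,v_6] = [v_5,v_6] − [v_0,v_6] + [v_0,v_5],
  ∂[v_0,v_2,v_6] = [v_2,v_6] − [v_0,v_6] + [v_0,v_2].
This gives a 18×2 integer matrix of rank 2; reducing to Smith normal form yields diagonal entries (1,1).

From H_k ≅ ker(∂_k) / im(∂_{k+1}) we obtain:

  H_0: rank C_0 − rank ∂_1 = 10 − 9 = 1, and the invariant factors of ∂_1 are all 1, so H_0 = Z.
  H_1: rank ker ∂_1 − rank ∂_2 = (18 − 9) − 2 = 7, and the invariant factors of ∂_2 are all 1, so H_1 = Z^7.
  H_2: rank ker ∂_2 − rank ∂_3 = (2 − 2) − 0 = 0, and there is no ∂_3, so H_2 = 0.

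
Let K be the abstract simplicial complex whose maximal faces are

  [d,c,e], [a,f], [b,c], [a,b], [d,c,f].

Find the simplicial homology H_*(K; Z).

H_0 = Z,  H_1 = Z,  H_2 = 0.

Take the total order a < b < c < d < e < f on the vertex set. Then K (dimension 2) consists of the simplices:

  0-simplices (6): a, b, c, d, e, f
  1-simplices (8): ab, af, bc, cd, ce, cf, de, df
  2-simplices (2): cde, cdf

Hence C_0 ≅ Z^6, C_1 ≅ Z^8, C_2 ≅ Z^2.

∂_1: C_1 → C_0 maps an edge to its endpoints' difference, ∂[p,q] = q − p.
The 6×8 boundary matrix has rank 5 and Smith normal form diag(1,1,1,1,1).

The boundary map ∂_2: C_2 → C_1 sends each 2-simplex [p,q,r] to [q,r] − [p,r] + [p,q]. For instance
  ∂cde = de − ce + cd,
  ∂cdf = df − cf + cd.
This gives a 8×2 integer matrix of rank 2; reducing to Smith normal form yields diagonal entries (1,1).

Reading off H_k = ker ∂_k / im ∂_{k+1}:

  H_0: rank C_0 − rank ∂_1 = 6 − 5 = 1, and the invariant factors of ∂_1 are all 1, so H_0 ≅ Z.
  H_1: rank ker ∂_1 − rank ∂_2 = (8 − 5) − 2 = 1, and the invariant factors of ∂_2 are all 1, so H_1 ≅ Z.
  H_2: rank ker ∂_2 − rank ∂_3 = (2 − 2) − 0 = 0, and there is no ∂_3, so H_2 ≅ 0.

As a check, the Euler characteristic is 6 − 8 + 2 = 0, which agrees with 1 − 1 + 0 = 0.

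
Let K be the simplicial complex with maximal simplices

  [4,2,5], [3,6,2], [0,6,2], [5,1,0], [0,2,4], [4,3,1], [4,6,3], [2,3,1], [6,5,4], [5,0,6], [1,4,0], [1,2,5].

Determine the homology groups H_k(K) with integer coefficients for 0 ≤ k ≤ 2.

H_0 = Z,  H_1 = Z/2Z,  H_2 = 0.

Order the vertices as 0 < 1 < 2 < 3 < 4 < 5 < 6. Listing each simplex with vertices in this order, K has dimension 2 with simplices:

  0-simplices (7): [0], [1], [2], [3], [4], [5], [6]
  1-simplices (18): [0,1], [0,2], [0,4], [0,5], [0,6], [1,2], [1,3], [1,4], [1,5], [2,3], [2,4], [2,5], [2,6], [3,4], [3,6], [4,5], [4,6], [5,6]
  2-simplices (12): [0,1,4], [0,1,5], [0,2,4], [0,2,6], [0,5,6], [1,2,3], [1,2,5], [1,3,4], [2,3,6], [2,4,5], [3,4,6], [4,5,6]

so the chain groups are C_0 ≅ Z^7, C_1 ≅ Z^18, C_2 ≅ Z^12.

∂_1: C_1 → C_0 sends each edge [p,q] (with p < q) to q − p.
As a 7×18 matrix over Z this has rank 6, with invariant factors (1,1,1,1,1,1).

The boundary map ∂_2: C_2 → C_1 maps a triangle to the signed sum of its edges. For instance
  ∂[1,3,4] = [3,4] − [1,4] + [1,3],
  ∂[0,5,6] = [5,6] − [0,6] + [0,5].
As a 18×12 matrix over Z this has rank 12, with invariant factors (1,1,1,1,1,1,1,1,1,1,1,2).

Computing H_k = (kernel of ∂_k) / (image of ∂_{k+1}):

  H_0: rank C_0 − rank ∂_1 = 7 − 6 = 1, and the invariant factors of ∂_1 are all 1, so H_0 ≅ Z.
  H_1: rank ker ∂_1 − rank ∂_2 = (18 − 6) − 12 = 0, and ∂_2 has invariant factor 2 > 1, so H_1 ≅ Z/2Z.
  H_2: rank ker ∂_2 − rank ∂_3 = (12 − 12) − 0 = 0, and there is no ∂_3, so H_2 ≅ 0.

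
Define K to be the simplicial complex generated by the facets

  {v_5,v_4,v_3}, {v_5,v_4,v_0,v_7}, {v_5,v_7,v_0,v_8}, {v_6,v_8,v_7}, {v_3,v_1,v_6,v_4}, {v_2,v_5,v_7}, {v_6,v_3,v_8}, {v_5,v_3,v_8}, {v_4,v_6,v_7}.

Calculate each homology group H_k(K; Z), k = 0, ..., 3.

K has 9 vertices, 21 edges, 17 triangles, 3 3-simplices.
rank ∂_0 = 0, rank ∂_1 = 8 ⇒ b_0 = 9 − 0 − 8 = 1; all invariant factors of ∂_1 are 1 so no torsion. So H_0 = Z.
rank ∂_1 = 8, rank ∂_2 = 13 ⇒ b_1 = 21 − 8 − 13 = 0; all invariant factors of ∂_2 are 1 so no torsion. So H_1 = 0.
rank ∂_2 = 13, rank ∂_3 = 3 ⇒ b_2 = 17 − 13 − 3 = 1; all invariant factors of ∂_3 are 1 so no torsion. So H_2 = Z.
rank ∂_3 = 3, rank ∂_4 = 0 ⇒ b_3 = 3 − 3 − 0 = 0. So H_3 = 0.

H_0 ≅ Z,  H_1 = 0,  H_2 ≅ Z,  H_3 = 0.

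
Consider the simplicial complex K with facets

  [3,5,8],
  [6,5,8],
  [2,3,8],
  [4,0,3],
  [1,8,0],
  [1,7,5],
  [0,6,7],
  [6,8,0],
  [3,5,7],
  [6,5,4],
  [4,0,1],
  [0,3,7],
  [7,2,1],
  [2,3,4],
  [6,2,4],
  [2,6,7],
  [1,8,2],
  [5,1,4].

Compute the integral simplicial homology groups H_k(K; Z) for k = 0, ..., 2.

H_0 = Z,  H_1 = Z^2,  H_2 = Z.

K has 9 vertices, 27 edges, 18 triangles.
rank ∂_0 = 0, rank ∂_1 = 8 ⇒ b_0 = 9 − 0 − 8 = 1; all invariant factors of ∂_1 are 1 so no torsion. So H_0 ≅ Z.
rank ∂_1 = 8, rank ∂_2 = 17 ⇒ b_1 = 27 − 8 − 17 = 2; all invariant factors of ∂_2 are 1 so no torsion. So H_1 ≅ Z^2.
rank ∂_2 = 17, rank ∂_3 = 0 ⇒ b_2 = 18 − 17 − 0 = 1. So H_2 ≅ Z.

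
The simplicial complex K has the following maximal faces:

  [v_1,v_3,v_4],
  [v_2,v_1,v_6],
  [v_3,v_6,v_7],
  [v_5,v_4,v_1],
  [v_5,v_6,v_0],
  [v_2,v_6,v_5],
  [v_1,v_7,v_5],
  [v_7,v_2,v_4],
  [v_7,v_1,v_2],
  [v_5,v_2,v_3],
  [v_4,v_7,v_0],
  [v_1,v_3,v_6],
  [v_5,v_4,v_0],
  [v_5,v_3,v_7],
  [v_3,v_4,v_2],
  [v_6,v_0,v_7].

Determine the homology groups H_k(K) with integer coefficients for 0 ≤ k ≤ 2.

Order the vertices as v_0 < v_1 < v_2 < v_3 < v_4 < v_5 < v_6 < v_7. Listing each simplex with vertices in this order, K has dimension 2 with simplices:

  0-simplices (8): [v_0], [v_1], [v_2], [v_3], [v_4], [v_5], [v_6], [v_7]
  1-simplices (24): (24 of them)
  2-simplices (16): (16 of them)

giving chain groups C_0 ≅ Z^8, C_1 ≅ Z^24, C_2 ≅ Z^16.

∂_1: C_1 → C_0 sends each edge [p,q] (with p < q) to q − p.
As a 8×24 matrix over Z this has rank 7, with invariant factors (1,1,1,1,1,1,1).

Boundary ∂_2: C_2 → C_1 sends each 2-simplex [p,q,r] to [q,r] − [p,r] + [p,q]. For instance
  ∂[v_0,v_5,v_6] = [v_5,v_6] − [v_0,v_6] + [v_0,v_5],
  ∂[v_1,v_3,v_4] = [v_3,v_4] − [v_1,v_4] + [v_1,v_3].
The resulting 24×16 matrix has rank 15, and its Smith normal form has invariant factors (1,1,1,1,1,1,1,1,1,1,1,1,1,1,1).

Now H_k = ker ∂_k / im ∂_{k+1}, so:

  H_0: rank C_0 − rank ∂_1 = 8 − 7 = 1, and the invariant factors of ∂_1 are all 1, so H_0 = Z.
  H_1: rank ker ∂_1 − rank ∂_2 = (24 − 7) − 15 = 2, and the invariant factors of ∂_2 are all 1, so H_1 = Z^2.
  H_2: rank ker ∂_2 − rank ∂_3 = (16 − 15) − 0 = 1, and there is no ∂_3, so H_2 = Z.

As a check, the Euler characteristic is 8 − 24 + 16 = 0, which agrees with 1 − 2 + 1 = 0.
(K is a triangulation of the torus T^2.)

H_0 = Z,  H_1 = Z^2,  H_2 = Z.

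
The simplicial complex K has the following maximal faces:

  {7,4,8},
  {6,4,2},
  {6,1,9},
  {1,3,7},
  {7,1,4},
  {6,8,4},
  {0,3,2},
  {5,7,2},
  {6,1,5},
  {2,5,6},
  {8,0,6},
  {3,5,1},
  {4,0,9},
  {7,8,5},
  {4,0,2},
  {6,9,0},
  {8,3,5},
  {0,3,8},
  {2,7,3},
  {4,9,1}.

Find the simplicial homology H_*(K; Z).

H_0 ≅ Z,  H_1 ≅ Z ⊕ Z_2,  H_2 = 0.

We work with the vertex ordering 0 < 1 < 2 < 3 < 4 < 5 < 6 < 7 < 8 < 9. The simplices of K, each written with vertices in increasing order, are:

  0-simplices (10): [0], [1], [2], [3], [4], [5], [6], [7], [8], [9]
  1-simplices (30): (30 of them)
  2-simplices (20): (20 of them)

Hence C_0 ≅ Z^10, C_1 ≅ Z^30, C_2 ≅ Z^20.

∂_1: C_1 → C_0 is given by ∂[p,q] = [q] − [p]. For instance
  ∂[7,8] = [8] − [7].
As a 10×30 matrix over Z this has rank 9, with invariant factors (1,1,1,1,1,1,1,1,1).

Boundary ∂_2: C_2 → C_1 sends each 2-simplex [p,q,r] to [q,r] − [p,r] + [p,q]. For instance
  ∂[2,4,6] = [4,6] − [2,6] + [2,4],
  ∂[1,3,7] = [3,7] − [1,7] + [1,3].
The resulting 30×20 matrix has rank 20, and its Smith normal form has invariant factors (1,1,1,1,1,1,1,1,1,1,1,1,1,1,1,1,1,1,1,2).

Computing H_k = (kernel of ∂_k) / (image of ∂_{k+1}):

  H_0: rank C_0 − rank ∂_1 = 10 − 9 = 1, and the invariant factors of ∂_1 are all 1, so H_0 ≅ Z.
  H_1: rank ker ∂_1 − rank ∂_2 = (30 − 9) − 20 = 1, and ∂_2 has invariant factor 2 > 1, so H_1 ≅ Z ⊕ Z_2.
  H_2: rank ker ∂_2 − rank ∂_3 = (20 − 20) − 0 = 0, and there is no ∂_3, so H_2 ≅ 0.

As a check, the Euler characteristic is 10 − 30 + 20 = 0, which agrees with 1 − 1 + 0 = 0.
(K is a triangulation of the Klein bottle.)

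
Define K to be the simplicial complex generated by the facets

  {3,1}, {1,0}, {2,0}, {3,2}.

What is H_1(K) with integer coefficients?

We work with the vertex ordering 0 < 1 < 2 < 3. The simplices of K, each written with vertices in increasing order, are:

  0-simplices (4): [0], [1], [2], [3]
  1-simplices (4): [0,1], [0,2], [1,3], [2,3]

so the chain groups are C_0 ≅ Z^4, C_1 ≅ Z^4.

∂_1: C_1 → C_0 maps an edge to its endpoints' difference, ∂[p,q] = q − p. For instance
  ∂[1,3] = [3] − [1].
The resulting 4×4 matrix has rank 3, and its Smith normal form has invariant factors (1,1,1).

From H_k ≅ ker(∂_k) / im(∂_{k+1}) we obtain:

  H_1: rank ker ∂_1 − rank ∂_2 = (4 − 3) − 0 = 1, and there is no ∂_2, so H_1 = Z.

H_1 ≅ Z.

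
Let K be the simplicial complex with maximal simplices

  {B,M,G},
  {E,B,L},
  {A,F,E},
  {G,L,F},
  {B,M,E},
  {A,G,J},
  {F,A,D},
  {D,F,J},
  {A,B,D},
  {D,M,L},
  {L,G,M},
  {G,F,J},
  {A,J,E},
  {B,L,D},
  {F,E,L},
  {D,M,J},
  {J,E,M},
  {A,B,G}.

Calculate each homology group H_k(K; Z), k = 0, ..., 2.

H_0 ≅ Z,  H_1 ≅ Z ⊕ Z/2,  H_2 = 0.

Order the vertices as A < B < D < E < F < G < J < L < M. Listing each simplex with vertices in this order, K has dimension 2 with simplices:

  0-simplices (9): A, B, D, E, F, G, J, L, M
  1-simplices (27): AB, AD, AE, AF, AG, AJ, BD, BE, BG, BL, BM, DF, DJ, DL, DM, EF, EJ, EL, EM, FG, FJ, FL, GJ, GL, GM, JM, LM
  2-simplices (18): ABD, ABG, ADF, AEF, AEJ, AGJ, BDL, BEL, BEM, BGM, DFJ, DJM, DLM, EFL, EJM, FGJ, FGL, GLM

Hence C_0 ≅ Z^9, C_1 ≅ Z^27, C_2 ≅ Z^18.

∂_1: C_1 → C_0 maps an edge to its endpoints' difference, ∂[p,q] = q − p. For instance
  ∂AG = G − A.
The resulting 9×27 matrix has rank 8, and its Smith normal form has invariant factors (1,1,1,1,1,1,1,1).

∂_2: C_2 → C_1 acts by ∂[p,q,r] = [q,r] − [p,r] + [p,q]. For instance
  ∂BGM = GM − BM + BG,
  ∂DLM = LM − DM + DL.
The 27×18 boundary matrix has rank 18 and Smith normal form diag(1,1,1,1,1,1,1,1,1,1,1,1,1,1,1,1,1,2).

Reading off H_k = ker ∂_k / im ∂_{k+1}:

  H_0: rank C_0 − rank ∂_1 = 9 − 8 = 1, and the invariant factors of ∂_1 are all 1, so H_0 ≅ Z.
  H_1: rank ker ∂_1 − rank ∂_2 = (27 − 8) − 18 = 1, and ∂_2 has invariant factor 2 > 1, so H_1 ≅ Z ⊕ Z/2.
  H_2: rank ker ∂_2 − rank ∂_3 = (18 − 18) − 0 = 0, and there is no ∂_3, so H_2 ≅ 0.

(K is a triangulation of the Klein bottle.)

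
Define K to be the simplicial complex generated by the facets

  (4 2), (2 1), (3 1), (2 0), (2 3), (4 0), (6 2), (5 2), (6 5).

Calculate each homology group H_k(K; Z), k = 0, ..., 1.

Take the total order 0 < 1 < 2 < 3 < 4 < 5 < 6 on the vertex set. Then K (dimension 1) consists of the simplices:

  0-simplices (7): [0], [1], [2], [3], [4], [5], [6]
  1-simplices (9): [0,2], [0,4], [1,2], [1,3], [2,3], [2,4], [2,5], [2,6], [5,6]

so the chain groups are C_0 ≅ Z^7, C_1 ≅ Z^9.

∂_1: C_1 → C_0 maps an edge to its endpoints' difference, ∂[p,q] = q − p.
This gives a 7×9 integer matrix of rank 6; reducing to Smith normal form yields diagonal entries (1,1,1,1,1,1).

Computing H_k = (kernel of ∂_k) / (image of ∂_{k+1}):

  H_0: rank C_0 − rank ∂_1 = 7 − 6 = 1, and the invariant factors of ∂_1 are all 1, so H_0 ≅ Z.
  H_1: rank ker ∂_1 − rank ∂_2 = (9 − 6) − 0 = 3, and there is no ∂_2, so H_1 ≅ Z^3.

As a check, the Euler characteristic is 7 − 9 = -2, which agrees with 1 − 3 = -2.

H_0 ≅ Z,  H_1 ≅ Z^3.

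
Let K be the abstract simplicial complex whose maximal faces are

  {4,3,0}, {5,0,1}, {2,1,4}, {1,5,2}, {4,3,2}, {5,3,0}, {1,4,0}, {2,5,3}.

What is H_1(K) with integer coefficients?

H_1 = 0.

Order the vertices as 0 < 1 < 2 < 3 < 4 < 5. Listing each simplex with vertices in this order, K has dimension 2 with simplices:

  0-simplices (6): [0], [1], [2], [3], [4], [5]
  1-simplices (12): [0,1], [0,3], [0,4], [0,5], [1,2], [1,4], [1,5], [2,3], [2,4], [2,5], [3,4], [3,5]
  2-simplices (8): [0,1,4], [0,1,5], [0,3,4], [0,3,5], [1,2,4], [1,2,5], [2,3,4], [2,3,5]

Hence C_0 ≅ Z^6, C_1 ≅ Z^12, C_2 ≅ Z^8.

Boundary ∂_1: C_1 → C_0 is given by ∂[p,q] = [q] − [p]. For instance
  ∂[2,4] = [4] − [2].
As a 6×12 matrix over Z this has rank 5, with invariant factors (1,1,1,1,1).

∂_2: C_2 → C_1 maps a triangle to the signed sum of its edges. For instance
  ∂[2,3,5] = [3,5] − [2,5] + [2,3],
  ∂[0,1,5] = [1,5] − [0,5] + [0,1].
The resulting 12×8 matrix has rank 7, and its Smith normal form has invariant factors (1,1,1,1,1,1,1).

Reading off H_k = ker ∂_k / im ∂_{k+1}:

  H_1: rank ker ∂_1 − rank ∂_2 = (12 − 5) − 7 = 0, and the invariant factors of ∂_2 are all 1, so H_1 ≅ 0.

(K is a triangulation of the 2-sphere S^2.)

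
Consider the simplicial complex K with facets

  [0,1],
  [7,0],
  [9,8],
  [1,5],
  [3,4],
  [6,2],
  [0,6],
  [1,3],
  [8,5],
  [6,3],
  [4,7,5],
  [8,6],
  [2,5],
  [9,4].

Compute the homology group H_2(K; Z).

Take the total order 0 < 1 < 2 < 3 < 4 < 5 < 6 < 7 < 8 < 9 on the vertex set. Then K (dimension 2) consists of the simplices:

  0-simplices (10): [0], [1], [2], [3], [4], [5], [6], [7], [8], [9]
  1-simplices (16): [0,1], [0,6], [0,7], [1,3], [1,5], [2,5], [2,6], [3,4], [3,6], [4,5], [4,7], [4,9], [5,7], [5,8], [6,8], [8,9]
  2-simplices (1): [4,5,7]

giving chain groups C_0 ≅ Z^10, C_1 ≅ Z^16, C_2 ≅ Z^1.

Boundary ∂_1: C_1 → C_0 is given by ∂[p,q] = [q] − [p]. For instance
  ∂[5,7] = [7] − [5].
The resulting 10×16 matrix has rank 9, and its Smith normal form has invariant factors (1,1,1,1,1,1,1,1,1).

The boundary map ∂_2: C_2 → C_1 sends each 2-simplex [p,q,r] to [q,r] − [p,r] + [p,q]. For instance
  ∂[4,5,7] = [5,7] − [4,7] + [4,5].
This gives a 16×1 integer matrix of rank 1; reducing to Smith normal form yields diagonal entries (1).

Reading off H_k = ker ∂_k / im ∂_{k+1}:

  H_2: rank ker ∂_2 − rank ∂_3 = (1 − 1) − 0 = 0, and there is no ∂_3, so H_2 ≅ 0.

H_2 = 0.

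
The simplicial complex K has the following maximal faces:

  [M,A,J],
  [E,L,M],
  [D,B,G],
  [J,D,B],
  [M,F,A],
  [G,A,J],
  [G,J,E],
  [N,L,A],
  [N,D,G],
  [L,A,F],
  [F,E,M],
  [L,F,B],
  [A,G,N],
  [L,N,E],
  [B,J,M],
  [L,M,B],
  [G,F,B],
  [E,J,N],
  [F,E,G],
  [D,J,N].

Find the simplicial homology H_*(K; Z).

H_0 = Z,  H_1 = Z ⊕ Z/2Z,  H_2 = 0.

Order the vertices as A < B < D < E < F < G < J < L < M < N. Listing each simplex with vertices in this order, K has dimension 2 with simplices:

  0-simplices (10): A, B, D, E, F, G, J, L, M, N
  1-simplices (30): AF, AG, AJ, AL, AM, AN, BD, BF, BG, BJ, BL, BM, DG, DJ, DN, EF, EG, EJ, EL, EM, EN, FG, FL, FM, GJ, GN, JM, JN, LM, LN
  2-simplices (20): AFL, AFM, AGJ, AGN, AJM, ALN, BDG, BDJ, BFG, BFL, BJM, BLM, DGN, DJN, EFG, EFM, EGJ, EJN, ELM, ELN

so the chain groups are C_0 ≅ Z^10, C_1 ≅ Z^30, C_2 ≅ Z^20.

∂_1: C_1 → C_0 is given by ∂[p,q] = [q] − [p].
The resulting 10×30 matrix has rank 9, and its Smith normal form has invariant factors (1,1,1,1,1,1,1,1,1).

The boundary map ∂_2: C_2 → C_1 sends each 2-simplex [p,q,r] to [q,r] − [p,r] + [p,q]. For instance
  ∂ELN = LN − EN + EL,
  ∂AGJ = GJ − AJ + AG.
This gives a 30×20 integer matrix of rank 20; reducing to Smith normal form yields diagonal entries (1,1,1,1,1,1,1,1,1,1,1,1,1,1,1,1,1,1,1,2).

Computing H_k = (kernel of ∂_k) / (image of ∂_{k+1}):

  H_0: rank C_0 − rank ∂_1 = 10 − 9 = 1, and the invariant factors of ∂_1 are all 1, so H_0 ≅ Z.
  H_1: rank ker ∂_1 − rank ∂_2 = (30 − 9) − 20 = 1, and ∂_2 has invariant factor 2 > 1, so H_1 ≅ Z ⊕ Z/2Z.
  H_2: rank ker ∂_2 − rank ∂_3 = (20 − 20) − 0 = 0, and there is no ∂_3, so H_2 ≅ 0.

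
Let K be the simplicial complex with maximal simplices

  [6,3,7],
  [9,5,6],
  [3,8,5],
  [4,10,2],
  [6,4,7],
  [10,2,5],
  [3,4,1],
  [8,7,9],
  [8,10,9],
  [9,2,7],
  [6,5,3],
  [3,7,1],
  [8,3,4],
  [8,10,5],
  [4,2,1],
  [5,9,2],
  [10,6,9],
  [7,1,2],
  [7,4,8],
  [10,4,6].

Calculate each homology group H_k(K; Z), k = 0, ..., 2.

H_0 ≅ Z,  H_1 ≅ Z ⊕ Z/2,  H_2 = 0.

Fix the vertex order 1 < 2 < 3 < 4 < 5 < 6 < 7 < 8 < 9 < 10 and write every simplex with vertices in increasing order. Then dim K = 2 and the simplices of K are:

  0-simplices (10): [1], [2], [3], [4], [5], [6], [7], [8], [9], [10]
  1-simplices (30): (30 of them)
  2-simplices (20): (20 of them)

so the chain groups are C_0 ≅ Z^10, C_1 ≅ Z^30, C_2 ≅ Z^20.

Boundary ∂_1: C_1 → C_0 sends each edge [p,q] (with p < q) to q − p. For instance
  ∂[9,10] = [10] − [9].
This gives a 10×30 integer matrix of rank 9; reducing to Smith normal form yields diagonal entries (1,1,1,1,1,1,1,1,1).

∂_2: C_2 → C_1 maps a triangle to the signed sum of its edges. For instance
  ∂[1,2,4] = [2,4] − [1,4] + [1,2],
  ∂[1,3,7] = [3,7] − [1,7] + [1,3].
The resulting 30×20 matrix has rank 20, and its Smith normal form has invariant factors (1,1,1,1,1,1,1,1,1,1,1,1,1,1,1,1,1,1,1,2).

Reading off H_k = ker ∂_k / im ∂_{k+1}:

  H_0: rank C_0 − rank ∂_1 = 10 − 9 = 1, and the invariant factors of ∂_1 are all 1, so H_0 ≅ Z.
  H_1: rank ker ∂_1 − rank ∂_2 = (30 − 9) − 20 = 1, and ∂_2 has invariant factor 2 > 1, so H_1 ≅ Z ⊕ Z/2.
  H_2: rank ker ∂_2 − rank ∂_3 = (20 − 20) − 0 = 0, and there is no ∂_3, so H_2 ≅ 0.

As a check, the Euler characteristic is 10 − 30 + 20 = 0, which agrees with 1 − 1 + 0 = 0.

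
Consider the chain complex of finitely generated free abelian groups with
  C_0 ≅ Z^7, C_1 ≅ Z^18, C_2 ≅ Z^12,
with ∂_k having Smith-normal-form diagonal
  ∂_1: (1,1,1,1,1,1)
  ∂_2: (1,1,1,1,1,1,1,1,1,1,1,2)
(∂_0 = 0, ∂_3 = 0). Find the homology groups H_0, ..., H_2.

H_0 = Z,  H_1 = Z/2Z,  H_2 = 0.

H_0: b_0 = 7 − 0 − 6 = 1; torsion from ∂_1 factors > 1: none. So H_0 = Z.
H_1: b_1 = 18 − 6 − 12 = 0; torsion from ∂_2 factors > 1: [2]. So H_1 = Z/2Z.
H_2: b_2 = 12 − 12 − 0 = 0; torsion from ∂_3 factors > 1: none. So H_2 = 0.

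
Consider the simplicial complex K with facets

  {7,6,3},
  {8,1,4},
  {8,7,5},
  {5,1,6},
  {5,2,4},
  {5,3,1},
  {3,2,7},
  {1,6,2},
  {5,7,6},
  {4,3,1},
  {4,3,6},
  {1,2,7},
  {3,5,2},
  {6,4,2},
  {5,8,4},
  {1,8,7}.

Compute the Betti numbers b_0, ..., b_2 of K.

K has 8 vertices, 24 edges, 16 triangles.
rank ∂_0 = 0, rank ∂_1 = 7 ⇒ b_0 = 8 − 0 − 7 = 1; all invariant factors of ∂_1 are 1 so no torsion. So H_0 = Z.
rank ∂_1 = 7, rank ∂_2 = 15 ⇒ b_1 = 24 − 7 − 15 = 2; all invariant factors of ∂_2 are 1 so no torsion. So H_1 = Z^2.
rank ∂_2 = 15, rank ∂_3 = 0 ⇒ b_2 = 16 − 15 − 0 = 1. So H_2 = Z.

b_0 = 1, b_1 = 2, b_2 = 1.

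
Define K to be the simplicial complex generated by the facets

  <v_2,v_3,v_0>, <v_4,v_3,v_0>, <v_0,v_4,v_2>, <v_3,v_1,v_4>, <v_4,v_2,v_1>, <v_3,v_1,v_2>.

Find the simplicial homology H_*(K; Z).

Take the total order v_0 < v_1 < v_2 < v_3 < v_4 on the vertex set. Then K (dimension 2) consists of the simplices:

  0-simplices (5): [v_0], [v_1], [v_2], [v_3], [v_4]
  1-simplices (9): [v_0,v_2], [v_0,v_3], [v_0,v_4], [v_1,v_2], [v_1,v_3], [v_1,v_4], [v_2,v_3], [v_2,v_4], [v_3,v_4]
  2-simplices (6): [v_0,v_2,v_3], [v_0,v_2,v_4], [v_0,v_3,v_4], [v_1,v_2,v_3], [v_1,v_2,v_4], [v_1,v_3,v_4]

so the chain groups are C_0 ≅ Z^5, C_1 ≅ Z^9, C_2 ≅ Z^6.

The boundary map ∂_1: C_1 → C_0 is given by ∂[p,q] = [q] − [p].
The 5×9 boundary matrix has rank 4 and Smith normal form diag(1,1,1,1).

∂_2: C_2 → C_1 acts by ∂[p,q,r] = [q,r] − [p,r] + [p,q]. For instance
  ∂[v_0,v_3,v_4] = [v_3,v_4] − [v_0,v_4] + [v_0,v_3],
  ∂[v_1,v_3,v_4] = [v_3,v_4] − [v_1,v_4] + [v_1,v_3].
The resulting 9×6 matrix has rank 5, and its Smith normal form has invariant factors (1,1,1,1,1).

Now H_k = ker ∂_k / im ∂_{k+1}, so:

  H_0: rank C_0 − rank ∂_1 = 5 − 4 = 1, and the invariant factors of ∂_1 are all 1, so H_0 = Z.
  H_1: rank ker ∂_1 − rank ∂_2 = (9 − 4) − 5 = 0, and the invariant factors of ∂_2 are all 1, so H_1 = 0.
  H_2: rank ker ∂_2 − rank ∂_3 = (6 − 5) − 0 = 1, and there is no ∂_3, so H_2 = Z.

As a check, the Euler characteristic is 5 − 9 + 6 = 2, which agrees with 1 − 0 + 1 = 2.
(K is a triangulation of the 2-sphere S^2.)

H_0 ≅ Z,  H_1 = 0,  H_2 ≅ Z.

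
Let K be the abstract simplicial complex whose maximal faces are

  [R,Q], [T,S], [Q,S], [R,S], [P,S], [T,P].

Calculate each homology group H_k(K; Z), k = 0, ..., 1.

We work with the vertex ordering P < Q < R < S < T. The simplices of K, each written with vertices in increasing order, are:

  0-simplices (5): P, Q, R, S, T
  1-simplices (6): PS, PT, QR, QS, RS, ST

giving chain groups C_0 ≅ Z^5, C_1 ≅ Z^6.

Boundary ∂_1: C_1 → C_0 maps an edge to its endpoints' difference, ∂[p,q] = q − p.
As a 5×6 matrix over Z this has rank 4, with invariant factors (1,1,1,1).

Now H_k = ker ∂_k / im ∂_{k+1}, so:

  H_0: rank C_0 − rank ∂_1 = 5 − 4 = 1, and the invariant factors of ∂_1 are all 1, so H_0 ≅ Z.
  H_1: rank ker ∂_1 − rank ∂_2 = (6 − 4) − 0 = 2, and there is no ∂_2, so H_1 ≅ Z^2.

As a check, the Euler characteristic is 5 − 6 = -1, which agrees with 1 − 2 = -1.

H_0 ≅ Z,  H_1 ≅ Z^2.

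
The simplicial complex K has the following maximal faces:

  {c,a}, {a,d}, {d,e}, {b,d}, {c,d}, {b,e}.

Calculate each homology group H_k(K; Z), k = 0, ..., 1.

H_0 = Z,  H_1 = Z^2.

We work with the vertex ordering a < b < c < d < e. The simplices of K, each written with vertices in increasing order, are:

  0-simplices (5): a, b, c, d, e
  1-simplices (6): ac, ad, bd, be, cd, de

giving chain groups C_0 ≅ Z^5, C_1 ≅ Z^6.

Boundary ∂_1: C_1 → C_0 maps an edge to its endpoints' difference, ∂[p,q] = q − p.
The 5×6 boundary matrix has rank 4 and Smith normal form diag(1,1,1,1).

Computing H_k = (kernel of ∂_k) / (image of ∂_{k+1}):

  H_0: rank C_0 − rank ∂_1 = 5 − 4 = 1, and the invariant factors of ∂_1 are all 1, so H_0 ≅ Z.
  H_1: rank ker ∂_1 − rank ∂_2 = (6 − 4) − 0 = 2, and there is no ∂_2, so H_1 ≅ Z^2.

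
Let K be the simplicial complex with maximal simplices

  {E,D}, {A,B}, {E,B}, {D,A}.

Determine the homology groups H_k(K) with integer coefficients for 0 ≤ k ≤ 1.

H_0 = Z,  H_1 = Z.

Order the vertices as A < B < D < E. Listing each simplex with vertices in this order, K has dimension 1 with simplices:

  0-simplices (4): A, B, D, E
  1-simplices (4): AB, AD, BE, DE

giving chain groups C_0 ≅ Z^4, C_1 ≅ Z^4.

Boundary ∂_1: C_1 → C_0 is given by ∂[p,q] = [q] − [p]. For instance
  ∂AD = D − A.
This gives a 4×4 integer matrix of rank 3; reducing to Smith normal form yields diagonal entries (1,1,1).

Reading off H_k = ker ∂_k / im ∂_{k+1}:

  H_0: rank C_0 − rank ∂_1 = 4 − 3 = 1, and the invariant factors of ∂_1 are all 1, so H_0 = Z.
  H_1: rank ker ∂_1 − rank ∂_2 = (4 − 3) − 0 = 1, and there is no ∂_2, so H_1 = Z.

As a check, the Euler characteristic is 4 − 4 = 0, which agrees with 1 − 1 = 0.
(K is a triangulation of the circle S^1.)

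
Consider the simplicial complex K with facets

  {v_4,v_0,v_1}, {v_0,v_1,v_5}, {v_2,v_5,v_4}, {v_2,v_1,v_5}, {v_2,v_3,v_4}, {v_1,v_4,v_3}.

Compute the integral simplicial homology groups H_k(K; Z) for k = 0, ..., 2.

Fix the vertex order v_0 < v_1 < v_2 < v_3 < v_4 < v_5 and write every simplex with vertices in increasing order. Then dim K = 2 and the simplices of K are:

  0-simplices (6): [v_0], [v_1], [v_2], [v_3], [v_4], [v_5]
  1-simplices (12): [v_0,v_1], [v_0,v_4], [v_0,v_5], [v_1,v_2], [v_1,v_3], [v_1,v_4], [v_1,v_5], [v_2,v_3], [v_2,v_4], [v_2,v_5], [v_3,v_4], [v_4,v_5]
  2-simplices (6): [v_0,v_1,v_4], [v_0,v_1,v_5], [v_1,v_2,v_5], [v_1,v_3,v_4], [v_2,v_3,v_4], [v_2,v_4,v_5]

giving chain groups C_0 ≅ Z^6, C_1 ≅ Z^12, C_2 ≅ Z^6.

∂_1: C_1 → C_0 maps an edge to its endpoints' difference, ∂[p,q] = q − p.
As a 6×12 matrix over Z this has rank 5, with invariant factors (1,1,1,1,1).

Boundary ∂_2: C_2 → C_1 acts by ∂[p,q,r] = [q,r] − [p,r] + [p,q]. For instance
  ∂[v_0,v_1,v_4] = [v_1,v_4] − [v_0,v_4] + [v_0,v_1],
  ∂[v_2,v_3,v_4] = [v_3,v_4] − [v_2,v_4] + [v_2,v_3].
This gives a 12×6 integer matrix of rank 6; reducing to Smith normal form yields diagonal entries (1,1,1,1,1,1).

From H_k ≅ ker(∂_k) / im(∂_{k+1}) we obtain:

  H_0: rank C_0 − rank ∂_1 = 6 − 5 = 1, and the invariant factors of ∂_1 are all 1, so H_0 ≅ Z.
  H_1: rank ker ∂_1 − rank ∂_2 = (12 − 5) − 6 = 1, and the invariant factors of ∂_2 are all 1, so H_1 ≅ Z.
  H_2: rank ker ∂_2 − rank ∂_3 = (6 − 6) − 0 = 0, and there is no ∂_3, so H_2 ≅ 0.

As a check, the Euler characteristic is 6 − 12 + 6 = 0, which agrees with 1 − 1 + 0 = 0.
(K is a triangulation of the cylinder S^1 x I.)

H_0 ≅ Z,  H_1 ≅ Z,  H_2 = 0.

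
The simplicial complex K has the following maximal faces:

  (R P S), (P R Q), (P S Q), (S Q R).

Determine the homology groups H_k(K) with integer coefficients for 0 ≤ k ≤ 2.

K has 4 vertices, 6 edges, 4 triangles.
rank ∂_0 = 0, rank ∂_1 = 3 ⇒ b_0 = 4 − 0 − 3 = 1; all invariant factors of ∂_1 are 1 so no torsion. So H_0 = Z.
rank ∂_1 = 3, rank ∂_2 = 3 ⇒ b_1 = 6 − 3 − 3 = 0; all invariant factors of ∂_2 are 1 so no torsion. So H_1 = 0.
rank ∂_2 = 3, rank ∂_3 = 0 ⇒ b_2 = 4 − 3 − 0 = 1. So H_2 = Z.

H_0 ≅ Z,  H_1 = 0,  H_2 ≅ Z.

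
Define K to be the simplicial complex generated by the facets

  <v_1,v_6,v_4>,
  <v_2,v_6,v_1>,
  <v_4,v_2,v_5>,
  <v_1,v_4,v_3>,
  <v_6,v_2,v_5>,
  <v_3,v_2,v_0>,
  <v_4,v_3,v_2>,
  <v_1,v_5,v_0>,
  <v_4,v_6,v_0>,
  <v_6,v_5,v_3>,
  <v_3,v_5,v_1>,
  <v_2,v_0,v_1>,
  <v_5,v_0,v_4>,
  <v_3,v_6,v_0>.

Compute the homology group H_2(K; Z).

Order the vertices as v_0 < v_1 < v_2 < v_3 < v_4 < v_5 < v_6. Listing each simplex with vertices in this order, K has dimension 2 with simplices:

  0-simplices (7): [v_0], [v_1], [v_2], [v_3], [v_4], [v_5], [v_6]
  1-simplices (21): (21 of them)
  2-simplices (14): (14 of them)

so the chain groups are C_0 ≅ Z^7, C_1 ≅ Z^21, C_2 ≅ Z^14.

The boundary map ∂_1: C_1 → C_0 maps an edge to its endpoints' difference, ∂[p,q] = q − p.
As a 7×21 matrix over Z this has rank 6, with invariant factors (1,1,1,1,1,1).

Boundary ∂_2: C_2 → C_1 maps a triangle to the signed sum of its edges. For instance
  ∂[v_1,v_2,v_6] = [v_2,v_6] − [v_1,v_6] + [v_1,v_2],
  ∂[v_0,v_3,v_6] = [v_3,v_6] − [v_0,v_6] + [v_0,v_3].
The resulting 21×14 matrix has rank 13, and its Smith normal form has invariant factors (1,1,1,1,1,1,1,1,1,1,1,1,1).

From H_k ≅ ker(∂_k) / im(∂_{k+1}) we obtain:

  H_2: rank ker ∂_2 − rank ∂_3 = (14 − 13) − 0 = 1, and there is no ∂_3, so H_2 = Z.

H_2 ≅ Z.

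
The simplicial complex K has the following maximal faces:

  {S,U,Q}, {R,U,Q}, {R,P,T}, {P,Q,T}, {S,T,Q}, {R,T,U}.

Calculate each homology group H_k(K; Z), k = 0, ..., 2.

Order the vertices as P < Q < R < S < T < U. Listing each simplex with vertices in this order, K has dimension 2 with simplices:

  0-simplices (6): P, Q, R, S, T, U
  1-simplices (12): PQ, PR, PT, QR, QS, QT, QU, RT, RU, ST, SU, TU
  2-simplices (6): PQT, PRT, QRU, QST, QSU, RTU

so the chain groups are C_0 ≅ Z^6, C_1 ≅ Z^12, C_2 ≅ Z^6.

The boundary map ∂_1: C_1 → C_0 is given by ∂[p,q] = [q] − [p]. For instance
  ∂RU = U − R.
The resulting 6×12 matrix has rank 5, and its Smith normal form has invariant factors (1,1,1,1,1).

Boundary ∂_2: C_2 → C_1 sends each 2-simplex [p,q,r] to [q,r] − [p,r] + [p,q]. For instance
  ∂PRT = RT − PT + PR,
  ∂QRU = RU − QU + QR.
The 12×6 boundary matrix has rank 6 and Smith normal form diag(1,1,1,1,1,1).

Computing H_k = (kernel of ∂_k) / (image of ∂_{k+1}):

  H_0: rank C_0 − rank ∂_1 = 6 − 5 = 1, and the invariant factors of ∂_1 are all 1, so H_0 = Z.
  H_1: rank ker ∂_1 − rank ∂_2 = (12 − 5) − 6 = 1, and the invariant factors of ∂_2 are all 1, so H_1 = Z.
  H_2: rank ker ∂_2 − rank ∂_3 = (6 − 6) − 0 = 0, and there is no ∂_3, so H_2 = 0.

As a check, the Euler characteristic is 6 − 12 + 6 = 0, which agrees with 1 − 1 + 0 = 0.
(K is a triangulation of the cylinder S^1 x I.)

H_0 = Z,  H_1 = Z,  H_2 = 0.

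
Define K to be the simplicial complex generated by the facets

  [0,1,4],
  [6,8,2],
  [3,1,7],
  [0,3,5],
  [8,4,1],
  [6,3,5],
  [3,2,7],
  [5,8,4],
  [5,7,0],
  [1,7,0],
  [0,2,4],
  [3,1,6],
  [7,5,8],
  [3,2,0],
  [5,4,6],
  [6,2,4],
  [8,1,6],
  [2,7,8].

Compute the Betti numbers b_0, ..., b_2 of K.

K has 9 vertices, 27 edges, 18 triangles.
rank ∂_0 = 0, rank ∂_1 = 8 ⇒ b_0 = 9 − 0 − 8 = 1; all invariant factors of ∂_1 are 1 so no torsion. So H_0 = Z.
rank ∂_1 = 8, rank ∂_2 = 18 ⇒ b_1 = 27 − 8 − 18 = 1; ∂_2 has invariant factor(s) [2] giving torsion. So H_1 = Z ⊕ Z/2Z.
rank ∂_2 = 18, rank ∂_3 = 0 ⇒ b_2 = 18 − 18 − 0 = 0. So H_2 = 0.

b_0 = 1, b_1 = 1, b_2 = 0.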